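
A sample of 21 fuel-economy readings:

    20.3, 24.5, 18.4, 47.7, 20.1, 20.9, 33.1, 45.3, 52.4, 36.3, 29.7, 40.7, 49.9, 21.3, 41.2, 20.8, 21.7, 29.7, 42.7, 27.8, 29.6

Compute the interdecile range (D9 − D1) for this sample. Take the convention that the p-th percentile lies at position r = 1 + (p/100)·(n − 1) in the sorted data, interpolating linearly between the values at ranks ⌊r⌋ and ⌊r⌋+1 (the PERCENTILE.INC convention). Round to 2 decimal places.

27.40

Sorted: 18.4, 20.1, 20.3, 20.8, 20.9, 21.3, 21.7, 24.5, 27.8, 29.6, 29.7, 29.7, 33.1, 36.3, 40.7, 41.2, 42.7, 45.3, 47.7, 49.9, 52.4.
n = 21.
P10: r = 3 (integer) → 20.3.
P90: r = 19 (integer) → 47.7.
Difference: 47.7 − 20.3 = 27.4.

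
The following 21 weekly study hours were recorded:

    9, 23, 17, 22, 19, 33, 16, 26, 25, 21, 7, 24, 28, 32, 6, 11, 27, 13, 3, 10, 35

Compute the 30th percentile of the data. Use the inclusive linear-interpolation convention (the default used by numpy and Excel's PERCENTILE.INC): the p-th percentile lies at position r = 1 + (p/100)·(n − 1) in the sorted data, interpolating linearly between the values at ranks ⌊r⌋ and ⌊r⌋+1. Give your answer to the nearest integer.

13

Sorted: 3, 6, 7, 9, 10, 11, 13, 16, 17, 19, 21, 22, 23, 24, 25, 26, 27, 28, 32, 33, 35.
n = 21.
r = 1 + (30/100)·(21 − 1) = 1 + 6 = 7.
r is an integer, so P30 is the value at rank 7: 13.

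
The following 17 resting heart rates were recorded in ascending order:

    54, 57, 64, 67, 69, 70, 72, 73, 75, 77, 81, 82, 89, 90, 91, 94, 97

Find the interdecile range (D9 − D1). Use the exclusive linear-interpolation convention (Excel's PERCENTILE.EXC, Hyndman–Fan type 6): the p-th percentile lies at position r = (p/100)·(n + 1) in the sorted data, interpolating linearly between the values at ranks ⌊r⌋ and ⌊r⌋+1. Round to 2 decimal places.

38.20

n = 17.
P10: r = 1.8; ranks 1–2 are 54, 57; interpolating gives 56.4.
P90: r = 16.2; ranks 16–17 are 94, 97; interpolating gives 94.6.
Difference: 94.6 − 56.4 = 38.2.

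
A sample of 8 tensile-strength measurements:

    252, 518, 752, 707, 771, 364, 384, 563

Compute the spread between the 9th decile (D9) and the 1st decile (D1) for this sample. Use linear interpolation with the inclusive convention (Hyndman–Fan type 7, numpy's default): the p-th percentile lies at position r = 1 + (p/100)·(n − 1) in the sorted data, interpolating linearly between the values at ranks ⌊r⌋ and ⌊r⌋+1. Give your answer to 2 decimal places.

427.30

Sorted: 252, 364, 384, 518, 563, 707, 752, 771.
n = 8.
P10: r = 1.7; ranks 1–2 are 252, 364; interpolating gives 330.4.
P90: r = 7.3; ranks 7–8 are 752, 771; interpolating gives 757.7.
Difference: 757.7 − 330.4 = 427.3.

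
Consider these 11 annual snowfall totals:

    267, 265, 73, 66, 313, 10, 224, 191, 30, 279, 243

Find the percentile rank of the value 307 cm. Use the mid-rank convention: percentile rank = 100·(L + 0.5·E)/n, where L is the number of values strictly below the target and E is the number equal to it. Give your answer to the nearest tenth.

90.9

Sorted: 10, 30, 66, 73, 191, 224, 243, 265, 267, 279, 313.
Count below 307: L = 10; count equal: E = 0; n = 11.
Percentile rank = 100·(10 + 0.5·0)/11 = 100·10/11 = 90.91.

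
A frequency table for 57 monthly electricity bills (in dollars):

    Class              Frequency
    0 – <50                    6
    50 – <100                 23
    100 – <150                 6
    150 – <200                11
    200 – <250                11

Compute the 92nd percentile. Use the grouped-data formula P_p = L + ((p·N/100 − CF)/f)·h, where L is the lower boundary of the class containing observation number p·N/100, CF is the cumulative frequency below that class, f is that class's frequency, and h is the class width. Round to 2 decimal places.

229.27

N = 57; target position k = 92/100 · 57 = 52.44.
Cumulative frequencies: 6, 29, 35, 46, 57.
Observation 52.44 falls in the class 200 – <250.
L = 200, CF = 46, f = 11, h = 50.
P92 = 200 + ((52.44 − 46)/11)·50 = 200 + 29.2727 = 229.273.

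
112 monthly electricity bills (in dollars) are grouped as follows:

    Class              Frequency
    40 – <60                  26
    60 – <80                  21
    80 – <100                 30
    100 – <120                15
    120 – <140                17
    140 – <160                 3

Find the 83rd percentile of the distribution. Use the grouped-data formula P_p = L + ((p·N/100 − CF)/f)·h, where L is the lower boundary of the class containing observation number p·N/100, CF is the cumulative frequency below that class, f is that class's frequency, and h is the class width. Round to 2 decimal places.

N = 112; target position k = 83/100 · 112 = 92.96.
Cumulative frequencies: 26, 47, 77, 92, 109, 112.
Observation 92.96 falls in the class 120 – <140.
L = 120, CF = 92, f = 17, h = 20.
P83 = 120 + ((92.96 − 92)/17)·20 = 120 + 1.12941 = 121.129.

121.13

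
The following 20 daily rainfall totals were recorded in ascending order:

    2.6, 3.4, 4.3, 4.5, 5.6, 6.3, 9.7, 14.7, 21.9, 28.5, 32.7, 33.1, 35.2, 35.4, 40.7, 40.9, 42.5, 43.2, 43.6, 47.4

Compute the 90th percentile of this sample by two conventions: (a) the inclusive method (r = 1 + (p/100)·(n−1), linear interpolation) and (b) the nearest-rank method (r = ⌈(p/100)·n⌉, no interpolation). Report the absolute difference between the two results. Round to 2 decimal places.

n = 20.
(a) r = 18.1; between ranks 18 (43.2) and 19 (43.6): 43.24.
(b) the nearest-rank method: rank 18 → 43.2.
|43.24 − 43.2| = 0.04.

0.04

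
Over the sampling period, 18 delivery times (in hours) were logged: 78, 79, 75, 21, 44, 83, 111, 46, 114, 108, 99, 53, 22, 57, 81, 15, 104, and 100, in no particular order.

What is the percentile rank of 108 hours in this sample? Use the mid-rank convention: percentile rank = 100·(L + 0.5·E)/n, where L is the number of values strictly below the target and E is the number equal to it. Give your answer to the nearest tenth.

86.1

Sorted: 15, 21, 22, 44, 46, 53, 57, 75, 78, 79, 81, 83, 99, 100, 104, 108, 111, 114.
Count below 108: L = 15; count equal: E = 1; n = 18.
Percentile rank = 100·(15 + 0.5·1)/18 = 100·15.5/18 = 86.11.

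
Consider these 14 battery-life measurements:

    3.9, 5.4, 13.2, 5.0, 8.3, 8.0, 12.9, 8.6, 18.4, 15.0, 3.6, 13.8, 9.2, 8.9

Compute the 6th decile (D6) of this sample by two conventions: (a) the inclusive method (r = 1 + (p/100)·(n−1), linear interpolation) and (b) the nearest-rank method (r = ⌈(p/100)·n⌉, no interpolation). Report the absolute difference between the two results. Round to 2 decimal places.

Sorted: 3.6, 3.9, 5.0, 5.4, 8.0, 8.3, 8.6, 8.9, 9.2, 12.9, 13.2, 13.8, 15.0, 18.4.
n = 14.
(a) r = 8.8; between ranks 8 (8.9) and 9 (9.2): 9.14.
(b) the nearest-rank method: rank 9 → 9.2.
|9.14 − 9.2| = 0.06.

0.06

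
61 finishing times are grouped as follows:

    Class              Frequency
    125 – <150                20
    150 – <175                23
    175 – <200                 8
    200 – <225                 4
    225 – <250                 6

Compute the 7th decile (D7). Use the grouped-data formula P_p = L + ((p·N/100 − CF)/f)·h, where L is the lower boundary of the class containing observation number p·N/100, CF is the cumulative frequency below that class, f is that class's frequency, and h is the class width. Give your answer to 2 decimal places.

174.67

N = 61; target position k = 70/100 · 61 = 42.7.
Cumulative frequencies: 20, 43, 51, 55, 61.
Observation 42.7 falls in the class 150 – <175.
L = 150, CF = 20, f = 23, h = 25.
P70 = 150 + ((42.7 − 20)/23)·25 = 150 + 24.6739 = 174.674.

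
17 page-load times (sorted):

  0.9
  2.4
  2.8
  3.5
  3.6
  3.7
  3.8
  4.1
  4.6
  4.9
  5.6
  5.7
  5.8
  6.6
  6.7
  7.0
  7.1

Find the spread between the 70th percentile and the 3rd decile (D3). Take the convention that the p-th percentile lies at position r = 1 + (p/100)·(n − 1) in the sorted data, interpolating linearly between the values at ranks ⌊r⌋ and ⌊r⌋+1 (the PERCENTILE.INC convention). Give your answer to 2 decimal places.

2.04

n = 17.
P30: r = 5.8; ranks 5–6 are 3.6, 3.7; interpolating gives 3.68.
P70: r = 12.2; ranks 12–13 are 5.7, 5.8; interpolating gives 5.72.
Difference: 5.72 − 3.68 = 2.04.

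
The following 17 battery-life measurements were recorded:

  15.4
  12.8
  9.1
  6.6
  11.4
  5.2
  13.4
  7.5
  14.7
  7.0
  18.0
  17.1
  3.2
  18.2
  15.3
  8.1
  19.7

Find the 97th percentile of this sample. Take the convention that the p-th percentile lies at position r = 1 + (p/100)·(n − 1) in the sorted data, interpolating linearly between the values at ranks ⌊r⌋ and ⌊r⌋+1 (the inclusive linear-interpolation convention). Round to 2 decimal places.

18.98

Sorted: 3.2, 5.2, 6.6, 7.0, 7.5, 8.1, 9.1, 11.4, 12.8, 13.4, 14.7, 15.3, 15.4, 17.1, 18.0, 18.2, 19.7.
n = 17.
r = 1 + (97/100)·(17 − 1) = 1 + 15.52 = 16.52.
Rank 16 is 18.2 and rank 17 is 19.7.
Interpolate: 18.2 + 0.52·(19.7 − 18.2) = 18.2 + 0.52·1.5 = 18.98.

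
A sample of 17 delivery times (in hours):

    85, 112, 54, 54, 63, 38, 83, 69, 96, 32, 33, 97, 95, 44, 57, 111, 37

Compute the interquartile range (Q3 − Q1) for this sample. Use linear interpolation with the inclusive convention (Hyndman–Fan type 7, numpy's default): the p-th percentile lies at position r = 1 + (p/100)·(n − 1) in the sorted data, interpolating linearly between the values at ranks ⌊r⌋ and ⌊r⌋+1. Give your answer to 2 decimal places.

51.00

Sorted: 32, 33, 37, 38, 44, 54, 54, 57, 63, 69, 83, 85, 95, 96, 97, 111, 112.
n = 17.
P25: r = 5 (integer) → 44.
P75: r = 13 (integer) → 95.
Difference: 95 − 44 = 51.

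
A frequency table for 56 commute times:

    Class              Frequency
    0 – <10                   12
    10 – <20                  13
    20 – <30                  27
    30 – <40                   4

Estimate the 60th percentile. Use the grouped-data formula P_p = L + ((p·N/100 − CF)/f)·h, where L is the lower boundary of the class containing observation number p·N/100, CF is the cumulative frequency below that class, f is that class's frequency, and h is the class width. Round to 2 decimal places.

N = 56; target position k = 60/100 · 56 = 33.6.
Cumulative frequencies: 12, 25, 52, 56.
Observation 33.6 falls in the class 20 – <30.
L = 20, CF = 25, f = 27, h = 10.
P60 = 20 + ((33.6 − 25)/27)·10 = 20 + 3.18519 = 23.1852.

23.19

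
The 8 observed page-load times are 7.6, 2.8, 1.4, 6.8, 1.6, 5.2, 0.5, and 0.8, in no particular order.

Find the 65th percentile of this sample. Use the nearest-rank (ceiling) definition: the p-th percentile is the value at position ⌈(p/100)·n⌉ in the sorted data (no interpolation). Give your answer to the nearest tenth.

Sorted: 0.5, 0.8, 1.4, 1.6, 2.8, 5.2, 6.8, 7.6.
n = 8.
Position = ⌈65/100 · 8⌉ = ⌈5.2⌉ = 6.
The value at rank 6 is 5.2.

5.2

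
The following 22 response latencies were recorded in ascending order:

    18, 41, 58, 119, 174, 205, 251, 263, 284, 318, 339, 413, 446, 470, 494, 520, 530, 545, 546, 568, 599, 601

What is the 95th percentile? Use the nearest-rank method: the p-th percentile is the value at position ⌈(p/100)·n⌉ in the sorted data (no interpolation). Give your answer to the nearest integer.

n = 22.
Position = ⌈95/100 · 22⌉ = ⌈20.9⌉ = 21.
The value at rank 21 is 599.

599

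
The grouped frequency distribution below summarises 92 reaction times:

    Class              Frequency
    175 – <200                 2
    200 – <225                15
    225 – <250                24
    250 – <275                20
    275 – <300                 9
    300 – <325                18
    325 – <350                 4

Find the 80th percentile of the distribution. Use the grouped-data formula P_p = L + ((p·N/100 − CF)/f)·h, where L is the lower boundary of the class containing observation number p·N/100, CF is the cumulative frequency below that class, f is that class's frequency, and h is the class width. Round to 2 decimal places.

305.00

N = 92; target position k = 80/100 · 92 = 73.6.
Cumulative frequencies: 2, 17, 41, 61, 70, 88, 92.
Observation 73.6 falls in the class 300 – <325.
L = 300, CF = 70, f = 18, h = 25.
P80 = 300 + ((73.6 − 70)/18)·25 = 300 + 5 = 305.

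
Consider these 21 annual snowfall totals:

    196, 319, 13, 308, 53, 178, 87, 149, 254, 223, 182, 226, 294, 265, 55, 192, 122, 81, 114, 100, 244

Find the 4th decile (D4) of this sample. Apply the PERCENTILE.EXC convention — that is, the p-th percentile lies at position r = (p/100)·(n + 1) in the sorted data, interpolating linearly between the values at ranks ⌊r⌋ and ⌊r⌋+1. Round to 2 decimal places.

Sorted: 13, 53, 55, 81, 87, 100, 114, 122, 149, 178, 182, 192, 196, 223, 226, 244, 254, 265, 294, 308, 319.
n = 21.
r = (40/100)·(21 + 1) = 8.8.
Rank 8 is 122 and rank 9 is 149.
Interpolate: 122 + 0.8·(149 − 122) = 122 + 0.8·27 = 143.6.

143.60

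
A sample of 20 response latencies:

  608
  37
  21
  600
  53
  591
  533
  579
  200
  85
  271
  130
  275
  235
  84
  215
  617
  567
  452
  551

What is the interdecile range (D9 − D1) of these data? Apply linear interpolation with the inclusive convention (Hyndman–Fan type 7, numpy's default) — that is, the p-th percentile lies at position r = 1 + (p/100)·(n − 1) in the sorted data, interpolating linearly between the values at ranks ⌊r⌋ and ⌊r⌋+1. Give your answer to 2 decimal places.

549.40

Sorted: 21, 37, 53, 84, 85, 130, 200, 215, 235, 271, 275, 452, 533, 551, 567, 579, 591, 600, 608, 617.
n = 20.
P10: r = 2.9; ranks 2–3 are 37, 53; interpolating gives 51.4.
P90: r = 18.1; ranks 18–19 are 600, 608; interpolating gives 600.8.
Difference: 600.8 − 51.4 = 549.4.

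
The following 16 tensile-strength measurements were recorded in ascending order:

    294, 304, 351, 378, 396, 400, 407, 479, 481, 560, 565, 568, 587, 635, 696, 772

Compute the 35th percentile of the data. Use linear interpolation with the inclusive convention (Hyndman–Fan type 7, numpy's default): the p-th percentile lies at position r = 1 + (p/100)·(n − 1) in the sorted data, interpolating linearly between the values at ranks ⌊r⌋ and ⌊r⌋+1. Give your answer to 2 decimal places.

401.75

n = 16.
r = 1 + (35/100)·(16 − 1) = 1 + 5.25 = 6.25.
Rank 6 is 400 and rank 7 is 407.
Interpolate: 400 + 0.25·(407 − 400) = 400 + 0.25·7 = 401.75.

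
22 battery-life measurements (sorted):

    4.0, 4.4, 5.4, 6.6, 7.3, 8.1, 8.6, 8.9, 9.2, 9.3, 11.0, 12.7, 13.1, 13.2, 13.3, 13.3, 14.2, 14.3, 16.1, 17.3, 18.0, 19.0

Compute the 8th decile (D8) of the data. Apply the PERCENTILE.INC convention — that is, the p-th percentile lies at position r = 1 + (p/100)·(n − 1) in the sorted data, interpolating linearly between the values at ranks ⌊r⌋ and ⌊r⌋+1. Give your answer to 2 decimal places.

n = 22.
r = 1 + (80/100)·(22 − 1) = 1 + 16.8 = 17.8.
Rank 17 is 14.2 and rank 18 is 14.3.
Interpolate: 14.2 + 0.8·(14.3 − 14.2) = 14.2 + 0.8·0.1 = 14.28.

14.28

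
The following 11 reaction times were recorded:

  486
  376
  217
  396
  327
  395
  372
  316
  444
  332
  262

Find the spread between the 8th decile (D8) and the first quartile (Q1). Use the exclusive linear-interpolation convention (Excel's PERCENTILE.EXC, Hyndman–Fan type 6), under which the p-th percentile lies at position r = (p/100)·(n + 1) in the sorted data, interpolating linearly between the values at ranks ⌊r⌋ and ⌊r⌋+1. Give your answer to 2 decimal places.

108.80

Sorted: 217, 262, 316, 327, 332, 372, 376, 395, 396, 444, 486.
n = 11.
P25: r = 3 (integer) → 316.
P80: r = 9.6; ranks 9–10 are 396, 444; interpolating gives 424.8.
Difference: 424.8 − 316 = 108.8.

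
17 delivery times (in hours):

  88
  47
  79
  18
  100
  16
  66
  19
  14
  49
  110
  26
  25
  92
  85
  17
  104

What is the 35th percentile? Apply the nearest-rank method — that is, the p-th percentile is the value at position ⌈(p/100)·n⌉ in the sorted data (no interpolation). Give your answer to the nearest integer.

25

Sorted: 14, 16, 17, 18, 19, 25, 26, 47, 49, 66, 79, 85, 88, 92, 100, 104, 110.
n = 17.
Position = ⌈35/100 · 17⌉ = ⌈5.95⌉ = 6.
The value at rank 6 is 25.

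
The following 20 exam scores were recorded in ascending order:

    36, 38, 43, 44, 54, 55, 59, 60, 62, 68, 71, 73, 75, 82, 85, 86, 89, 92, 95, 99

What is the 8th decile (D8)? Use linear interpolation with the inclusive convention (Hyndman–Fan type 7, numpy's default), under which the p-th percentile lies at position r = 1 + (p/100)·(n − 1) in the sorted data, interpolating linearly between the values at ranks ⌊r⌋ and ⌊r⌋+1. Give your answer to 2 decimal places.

86.60

n = 20.
r = 1 + (80/100)·(20 − 1) = 1 + 15.2 = 16.2.
Rank 16 is 86 and rank 17 is 89.
Interpolate: 86 + 0.2·(89 − 86) = 86 + 0.2·3 = 86.6.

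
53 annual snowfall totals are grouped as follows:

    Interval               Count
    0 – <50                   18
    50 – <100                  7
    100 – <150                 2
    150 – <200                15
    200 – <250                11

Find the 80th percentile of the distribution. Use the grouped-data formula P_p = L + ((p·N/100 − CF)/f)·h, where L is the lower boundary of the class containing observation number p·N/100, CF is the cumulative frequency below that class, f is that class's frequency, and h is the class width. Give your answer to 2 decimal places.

N = 53; target position k = 80/100 · 53 = 42.4.
Cumulative frequencies: 18, 25, 27, 42, 53.
Observation 42.4 falls in the class 200 – <250.
L = 200, CF = 42, f = 11, h = 50.
P80 = 200 + ((42.4 − 42)/11)·50 = 200 + 1.81818 = 201.818.

201.82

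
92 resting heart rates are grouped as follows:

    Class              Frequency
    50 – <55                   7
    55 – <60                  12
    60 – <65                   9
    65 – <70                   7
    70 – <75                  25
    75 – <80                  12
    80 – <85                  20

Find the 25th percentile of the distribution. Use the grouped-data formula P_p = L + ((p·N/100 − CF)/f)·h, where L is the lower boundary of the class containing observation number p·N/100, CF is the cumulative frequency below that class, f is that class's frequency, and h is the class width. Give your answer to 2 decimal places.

N = 92; target position k = 25/100 · 92 = 23.
Cumulative frequencies: 7, 19, 28, 35, 60, 72, 92.
Observation 23 falls in the class 60 – <65.
L = 60, CF = 19, f = 9, h = 5.
P25 = 60 + ((23 − 19)/9)·5 = 60 + 2.22222 = 62.2222.

62.22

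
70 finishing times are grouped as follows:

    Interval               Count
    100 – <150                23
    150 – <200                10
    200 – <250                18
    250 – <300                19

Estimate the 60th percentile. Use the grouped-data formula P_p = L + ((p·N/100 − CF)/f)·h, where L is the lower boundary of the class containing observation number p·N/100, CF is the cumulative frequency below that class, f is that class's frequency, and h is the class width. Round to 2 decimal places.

N = 70; target position k = 60/100 · 70 = 42.
Cumulative frequencies: 23, 33, 51, 70.
Observation 42 falls in the class 200 – <250.
L = 200, CF = 33, f = 18, h = 50.
P60 = 200 + ((42 − 33)/18)·50 = 200 + 25 = 225.

225.00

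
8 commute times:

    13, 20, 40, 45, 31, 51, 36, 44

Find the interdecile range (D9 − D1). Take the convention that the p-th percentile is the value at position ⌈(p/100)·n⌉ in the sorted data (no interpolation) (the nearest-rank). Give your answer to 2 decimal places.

Sorted: 13, 20, 31, 36, 40, 44, 45, 51.
n = 8.
P10: rank ⌈10/100·8⌉ = 1 → 13.
P90: rank ⌈90/100·8⌉ = 8 → 51.
Difference: 51 − 13 = 38.

38.00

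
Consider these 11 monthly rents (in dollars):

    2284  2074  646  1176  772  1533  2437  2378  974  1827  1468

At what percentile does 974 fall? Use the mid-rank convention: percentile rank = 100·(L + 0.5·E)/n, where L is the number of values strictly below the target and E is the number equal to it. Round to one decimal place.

22.7

Sorted: 646, 772, 974, 1176, 1468, 1533, 1827, 2074, 2284, 2378, 2437.
Count below 974: L = 2; count equal: E = 1; n = 11.
Percentile rank = 100·(2 + 0.5·1)/11 = 100·2.5/11 = 22.73.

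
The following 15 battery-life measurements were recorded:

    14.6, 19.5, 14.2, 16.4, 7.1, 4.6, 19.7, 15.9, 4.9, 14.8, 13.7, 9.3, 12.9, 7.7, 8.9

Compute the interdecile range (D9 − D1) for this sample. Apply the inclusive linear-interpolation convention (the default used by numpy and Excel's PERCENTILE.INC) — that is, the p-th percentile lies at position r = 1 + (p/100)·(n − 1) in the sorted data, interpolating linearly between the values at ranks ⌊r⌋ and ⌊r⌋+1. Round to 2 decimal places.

Sorted: 4.6, 4.9, 7.1, 7.7, 8.9, 9.3, 12.9, 13.7, 14.2, 14.6, 14.8, 15.9, 16.4, 19.5, 19.7.
n = 15.
P10: r = 2.4; ranks 2–3 are 4.9, 7.1; interpolating gives 5.78.
P90: r = 13.6; ranks 13–14 are 16.4, 19.5; interpolating gives 18.26.
Difference: 18.26 − 5.78 = 12.48.

12.48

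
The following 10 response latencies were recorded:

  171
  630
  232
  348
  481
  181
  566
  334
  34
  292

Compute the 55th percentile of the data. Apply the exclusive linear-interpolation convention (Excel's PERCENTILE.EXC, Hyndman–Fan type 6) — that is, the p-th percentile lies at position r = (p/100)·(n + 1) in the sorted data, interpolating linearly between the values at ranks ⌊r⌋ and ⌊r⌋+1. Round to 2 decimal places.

Sorted: 34, 171, 181, 232, 292, 334, 348, 481, 566, 630.
n = 10.
r = (55/100)·(10 + 1) = 6.05.
Rank 6 is 334 and rank 7 is 348.
Interpolate: 334 + 0.05·(348 − 334) = 334 + 0.05·14 = 334.7.

334.70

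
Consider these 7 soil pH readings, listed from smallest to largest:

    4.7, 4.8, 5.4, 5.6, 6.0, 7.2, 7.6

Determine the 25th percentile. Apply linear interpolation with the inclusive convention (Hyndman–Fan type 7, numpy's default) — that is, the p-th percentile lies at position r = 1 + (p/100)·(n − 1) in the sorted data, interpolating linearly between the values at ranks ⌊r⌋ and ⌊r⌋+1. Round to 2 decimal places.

n = 7.
r = 1 + (25/100)·(7 − 1) = 1 + 1.5 = 2.5.
Rank 2 is 4.8 and rank 3 is 5.4.
Interpolate: 4.8 + 0.5·(5.4 − 4.8) = 4.8 + 0.5·0.6 = 5.1.

5.10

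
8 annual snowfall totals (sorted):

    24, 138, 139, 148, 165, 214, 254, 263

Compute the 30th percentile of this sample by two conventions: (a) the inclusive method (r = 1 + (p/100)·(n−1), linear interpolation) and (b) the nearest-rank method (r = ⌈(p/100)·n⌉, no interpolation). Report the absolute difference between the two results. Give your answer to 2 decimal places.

0.90

n = 8.
(a) r = 3.1; between ranks 3 (139) and 4 (148): 139.9.
(b) the nearest-rank method: rank 3 → 139.
|139.9 − 139| = 0.9.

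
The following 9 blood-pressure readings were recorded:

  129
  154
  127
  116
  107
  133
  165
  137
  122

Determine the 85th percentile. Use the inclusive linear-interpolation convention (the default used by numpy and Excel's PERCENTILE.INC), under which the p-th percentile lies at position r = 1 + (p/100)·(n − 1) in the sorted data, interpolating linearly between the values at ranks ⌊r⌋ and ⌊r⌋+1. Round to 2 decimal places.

150.60

Sorted: 107, 116, 122, 127, 129, 133, 137, 154, 165.
n = 9.
r = 1 + (85/100)·(9 − 1) = 1 + 6.8 = 7.8.
Rank 7 is 137 and rank 8 is 154.
Interpolate: 137 + 0.8·(154 − 137) = 137 + 0.8·17 = 150.6.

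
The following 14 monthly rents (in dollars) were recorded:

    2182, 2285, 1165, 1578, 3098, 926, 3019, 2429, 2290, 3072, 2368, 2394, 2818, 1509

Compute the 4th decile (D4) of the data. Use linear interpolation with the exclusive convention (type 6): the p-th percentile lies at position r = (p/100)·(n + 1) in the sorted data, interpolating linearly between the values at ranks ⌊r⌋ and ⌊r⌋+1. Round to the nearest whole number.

Sorted: 926, 1165, 1509, 1578, 2182, 2285, 2290, 2368, 2394, 2429, 2818, 3019, 3072, 3098.
n = 14.
r = (40/100)·(14 + 1) = 6.
r is an integer, so P40 is the value at rank 6: 2285.

2285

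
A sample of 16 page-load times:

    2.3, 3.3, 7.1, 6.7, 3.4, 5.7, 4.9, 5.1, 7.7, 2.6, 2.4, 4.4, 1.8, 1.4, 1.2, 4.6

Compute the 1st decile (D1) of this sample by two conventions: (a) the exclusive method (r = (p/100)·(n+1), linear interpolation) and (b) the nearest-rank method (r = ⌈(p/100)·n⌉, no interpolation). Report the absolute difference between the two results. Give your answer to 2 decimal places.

0.06

Sorted: 1.2, 1.4, 1.8, 2.3, 2.4, 2.6, 3.3, 3.4, 4.4, 4.6, 4.9, 5.1, 5.7, 6.7, 7.1, 7.7.
n = 16.
(a) r = 1.7; between ranks 1 (1.2) and 2 (1.4): 1.34.
(b) the nearest-rank method: rank 2 → 1.4.
|1.34 − 1.4| = 0.06.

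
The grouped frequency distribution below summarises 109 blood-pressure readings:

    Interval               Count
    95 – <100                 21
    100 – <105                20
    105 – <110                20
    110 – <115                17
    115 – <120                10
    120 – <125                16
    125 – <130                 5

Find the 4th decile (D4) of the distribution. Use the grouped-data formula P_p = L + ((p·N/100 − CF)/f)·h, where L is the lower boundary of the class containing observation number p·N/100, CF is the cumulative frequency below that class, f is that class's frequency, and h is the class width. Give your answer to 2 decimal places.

105.65

N = 109; target position k = 40/100 · 109 = 43.6.
Cumulative frequencies: 21, 41, 61, 78, 88, 104, 109.
Observation 43.6 falls in the class 105 – <110.
L = 105, CF = 41, f = 20, h = 5.
P40 = 105 + ((43.6 − 41)/20)·5 = 105 + 0.65 = 105.65.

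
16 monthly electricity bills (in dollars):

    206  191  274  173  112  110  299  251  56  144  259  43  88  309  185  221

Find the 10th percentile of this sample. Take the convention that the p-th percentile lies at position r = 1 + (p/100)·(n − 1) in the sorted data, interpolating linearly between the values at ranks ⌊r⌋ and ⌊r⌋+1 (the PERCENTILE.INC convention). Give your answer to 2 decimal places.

Sorted: 43, 56, 88, 110, 112, 144, 173, 185, 191, 206, 221, 251, 259, 274, 299, 309.
n = 16.
r = 1 + (10/100)·(16 − 1) = 1 + 1.5 = 2.5.
Rank 2 is 56 and rank 3 is 88.
Interpolate: 56 + 0.5·(88 − 56) = 56 + 0.5·32 = 72.

72.00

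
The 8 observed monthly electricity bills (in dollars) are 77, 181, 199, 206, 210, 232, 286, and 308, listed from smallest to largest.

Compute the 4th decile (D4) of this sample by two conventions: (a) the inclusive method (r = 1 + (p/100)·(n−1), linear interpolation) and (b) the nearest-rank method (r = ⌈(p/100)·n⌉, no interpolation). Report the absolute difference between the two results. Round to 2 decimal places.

1.40

n = 8.
(a) r = 3.8; between ranks 3 (199) and 4 (206): 204.6.
(b) the nearest-rank method: rank 4 → 206.
|204.6 − 206| = 1.4.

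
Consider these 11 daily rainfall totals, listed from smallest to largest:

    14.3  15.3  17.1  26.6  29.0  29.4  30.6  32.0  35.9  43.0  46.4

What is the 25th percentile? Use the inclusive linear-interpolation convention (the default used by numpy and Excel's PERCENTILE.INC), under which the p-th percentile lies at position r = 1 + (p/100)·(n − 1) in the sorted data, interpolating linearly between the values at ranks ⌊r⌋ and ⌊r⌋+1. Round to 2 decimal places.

n = 11.
r = 1 + (25/100)·(11 − 1) = 1 + 2.5 = 3.5.
Rank 3 is 17.1 and rank 4 is 26.6.
Interpolate: 17.1 + 0.5·(26.6 − 17.1) = 17.1 + 0.5·9.5 = 21.85.

21.85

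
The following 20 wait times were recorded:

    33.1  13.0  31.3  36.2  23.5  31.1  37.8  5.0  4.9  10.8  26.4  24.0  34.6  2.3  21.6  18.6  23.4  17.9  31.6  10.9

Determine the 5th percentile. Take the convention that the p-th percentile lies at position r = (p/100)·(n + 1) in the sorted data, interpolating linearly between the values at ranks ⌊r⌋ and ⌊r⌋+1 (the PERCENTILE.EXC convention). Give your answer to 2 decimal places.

Sorted: 2.3, 4.9, 5.0, 10.8, 10.9, 13.0, 17.9, 18.6, 21.6, 23.4, 23.5, 24.0, 26.4, 31.1, 31.3, 31.6, 33.1, 34.6, 36.2, 37.8.
n = 20.
r = (5/100)·(20 + 1) = 1.05.
Rank 1 is 2.3 and rank 2 is 4.9.
Interpolate: 2.3 + 0.05·(4.9 − 2.3) = 2.3 + 0.05·2.6 = 2.43.

2.43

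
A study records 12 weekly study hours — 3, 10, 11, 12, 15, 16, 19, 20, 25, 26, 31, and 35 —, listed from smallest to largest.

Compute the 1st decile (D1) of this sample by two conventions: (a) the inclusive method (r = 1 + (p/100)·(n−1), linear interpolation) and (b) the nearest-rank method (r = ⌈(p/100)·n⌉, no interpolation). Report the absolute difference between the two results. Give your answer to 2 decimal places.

n = 12.
(a) r = 2.1; between ranks 2 (10) and 3 (11): 10.1.
(b) the nearest-rank method: rank 2 → 10.
|10.1 − 10| = 0.1.

0.10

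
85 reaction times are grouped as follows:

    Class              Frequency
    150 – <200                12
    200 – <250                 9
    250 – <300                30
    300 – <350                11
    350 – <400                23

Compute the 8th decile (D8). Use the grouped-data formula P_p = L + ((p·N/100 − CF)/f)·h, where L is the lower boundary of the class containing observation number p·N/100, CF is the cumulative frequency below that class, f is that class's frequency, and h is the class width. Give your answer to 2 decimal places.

N = 85; target position k = 80/100 · 85 = 68.
Cumulative frequencies: 12, 21, 51, 62, 85.
Observation 68 falls in the class 350 – <400.
L = 350, CF = 62, f = 23, h = 50.
P80 = 350 + ((68 − 62)/23)·50 = 350 + 13.0435 = 363.043.

363.04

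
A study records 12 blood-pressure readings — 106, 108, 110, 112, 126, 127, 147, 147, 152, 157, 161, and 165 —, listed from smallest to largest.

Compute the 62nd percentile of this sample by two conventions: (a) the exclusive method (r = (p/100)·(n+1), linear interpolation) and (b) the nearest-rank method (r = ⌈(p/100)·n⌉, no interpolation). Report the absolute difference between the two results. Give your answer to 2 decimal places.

n = 12.
(a) r = 8.06; between ranks 8 (147) and 9 (152): 147.3.
(b) the nearest-rank method: rank 8 → 147.
|147.3 − 147| = 0.3.

0.30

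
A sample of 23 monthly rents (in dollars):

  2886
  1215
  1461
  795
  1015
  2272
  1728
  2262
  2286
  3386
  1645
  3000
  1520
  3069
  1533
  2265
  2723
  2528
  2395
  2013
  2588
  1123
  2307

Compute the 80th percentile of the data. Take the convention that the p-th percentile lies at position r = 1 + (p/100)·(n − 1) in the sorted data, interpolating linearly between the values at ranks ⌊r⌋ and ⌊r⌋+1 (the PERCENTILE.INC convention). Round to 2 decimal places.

Sorted: 795, 1015, 1123, 1215, 1461, 1520, 1533, 1645, 1728, 2013, 2262, 2265, 2272, 2286, 2307, 2395, 2528, 2588, 2723, 2886, 3000, 3069, 3386.
n = 23.
r = 1 + (80/100)·(23 − 1) = 1 + 17.6 = 18.6.
Rank 18 is 2588 and rank 19 is 2723.
Interpolate: 2588 + 0.6·(2723 − 2588) = 2588 + 0.6·135 = 2669.

2669.00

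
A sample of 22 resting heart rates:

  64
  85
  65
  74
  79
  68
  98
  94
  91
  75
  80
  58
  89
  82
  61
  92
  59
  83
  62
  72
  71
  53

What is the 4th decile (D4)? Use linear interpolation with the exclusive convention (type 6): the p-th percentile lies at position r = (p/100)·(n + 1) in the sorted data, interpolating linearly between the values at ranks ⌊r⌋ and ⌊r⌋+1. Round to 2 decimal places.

71.20

Sorted: 53, 58, 59, 61, 62, 64, 65, 68, 71, 72, 74, 75, 79, 80, 82, 83, 85, 89, 91, 92, 94, 98.
n = 22.
r = (40/100)·(22 + 1) = 9.2.
Rank 9 is 71 and rank 10 is 72.
Interpolate: 71 + 0.2·(72 − 71) = 71 + 0.2·1 = 71.2.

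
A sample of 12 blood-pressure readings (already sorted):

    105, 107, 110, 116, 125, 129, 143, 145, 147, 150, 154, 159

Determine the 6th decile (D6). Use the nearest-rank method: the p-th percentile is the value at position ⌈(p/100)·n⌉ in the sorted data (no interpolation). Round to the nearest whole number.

145

n = 12.
Position = ⌈60/100 · 12⌉ = ⌈7.2⌉ = 8.
The value at rank 8 is 145.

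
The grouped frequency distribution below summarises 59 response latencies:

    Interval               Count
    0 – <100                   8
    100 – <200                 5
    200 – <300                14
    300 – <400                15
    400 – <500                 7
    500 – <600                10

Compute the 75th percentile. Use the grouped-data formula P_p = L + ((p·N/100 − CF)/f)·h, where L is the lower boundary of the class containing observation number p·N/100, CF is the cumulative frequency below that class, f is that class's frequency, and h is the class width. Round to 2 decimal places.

N = 59; target position k = 75/100 · 59 = 44.25.
Cumulative frequencies: 8, 13, 27, 42, 49, 59.
Observation 44.25 falls in the class 400 – <500.
L = 400, CF = 42, f = 7, h = 100.
P75 = 400 + ((44.25 − 42)/7)·100 = 400 + 32.1429 = 432.143.

432.14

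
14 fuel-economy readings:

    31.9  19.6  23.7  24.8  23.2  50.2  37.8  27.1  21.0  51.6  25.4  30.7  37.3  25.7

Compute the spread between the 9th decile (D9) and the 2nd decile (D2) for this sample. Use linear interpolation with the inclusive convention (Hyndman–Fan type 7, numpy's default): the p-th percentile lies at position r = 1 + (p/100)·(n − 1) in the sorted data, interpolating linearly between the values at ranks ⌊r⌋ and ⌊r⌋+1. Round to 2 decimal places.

Sorted: 19.6, 21.0, 23.2, 23.7, 24.8, 25.4, 25.7, 27.1, 30.7, 31.9, 37.3, 37.8, 50.2, 51.6.
n = 14.
P20: r = 3.6; ranks 3–4 are 23.2, 23.7; interpolating gives 23.5.
P90: r = 12.7; ranks 12–13 are 37.8, 50.2; interpolating gives 46.48.
Difference: 46.48 − 23.5 = 22.98.

22.98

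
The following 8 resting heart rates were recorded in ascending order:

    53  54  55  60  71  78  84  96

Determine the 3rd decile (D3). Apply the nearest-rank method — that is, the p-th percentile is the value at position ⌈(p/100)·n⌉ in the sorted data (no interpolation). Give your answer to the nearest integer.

n = 8.
Position = ⌈30/100 · 8⌉ = ⌈2.4⌉ = 3.
The value at rank 3 is 55.

55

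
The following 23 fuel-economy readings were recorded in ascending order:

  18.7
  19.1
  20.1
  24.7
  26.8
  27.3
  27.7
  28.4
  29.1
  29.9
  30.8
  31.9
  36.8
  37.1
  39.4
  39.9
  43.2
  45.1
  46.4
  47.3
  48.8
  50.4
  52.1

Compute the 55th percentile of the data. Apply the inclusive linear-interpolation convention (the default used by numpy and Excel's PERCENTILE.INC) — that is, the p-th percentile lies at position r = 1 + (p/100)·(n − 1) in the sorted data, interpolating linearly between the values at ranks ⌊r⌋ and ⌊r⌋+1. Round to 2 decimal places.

n = 23.
r = 1 + (55/100)·(23 − 1) = 1 + 12.1 = 13.1.
Rank 13 is 36.8 and rank 14 is 37.1.
Interpolate: 36.8 + 0.1·(37.1 − 36.8) = 36.8 + 0.1·0.3 = 36.83.

36.83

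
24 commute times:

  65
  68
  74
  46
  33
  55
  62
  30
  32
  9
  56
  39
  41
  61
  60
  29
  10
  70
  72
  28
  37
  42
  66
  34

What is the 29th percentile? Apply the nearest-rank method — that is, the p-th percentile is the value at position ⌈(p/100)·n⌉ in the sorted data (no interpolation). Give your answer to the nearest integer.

33

Sorted: 9, 10, 28, 29, 30, 32, 33, 34, 37, 39, 41, 42, 46, 55, 56, 60, 61, 62, 65, 66, 68, 70, 72, 74.
n = 24.
Position = ⌈29/100 · 24⌉ = ⌈6.96⌉ = 7.
The value at rank 7 is 33.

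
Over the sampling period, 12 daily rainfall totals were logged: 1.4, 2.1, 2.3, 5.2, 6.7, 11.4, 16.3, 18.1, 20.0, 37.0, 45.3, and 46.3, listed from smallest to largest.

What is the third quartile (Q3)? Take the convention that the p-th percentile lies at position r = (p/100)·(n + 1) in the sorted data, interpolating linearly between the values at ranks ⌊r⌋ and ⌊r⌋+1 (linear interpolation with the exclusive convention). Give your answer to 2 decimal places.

n = 12.
r = (75/100)·(12 + 1) = 9.75.
Rank 9 is 20.0 and rank 10 is 37.0.
Interpolate: 20.0 + 0.75·(37.0 − 20.0) = 20.0 + 0.75·17 = 32.75.

32.75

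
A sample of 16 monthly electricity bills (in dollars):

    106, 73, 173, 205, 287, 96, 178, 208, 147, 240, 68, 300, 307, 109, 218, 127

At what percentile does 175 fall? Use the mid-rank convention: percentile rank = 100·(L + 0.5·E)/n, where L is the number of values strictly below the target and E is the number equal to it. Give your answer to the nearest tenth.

Sorted: 68, 73, 96, 106, 109, 127, 147, 173, 178, 205, 208, 218, 240, 287, 300, 307.
Count below 175: L = 8; count equal: E = 0; n = 16.
Percentile rank = 100·(8 + 0.5·0)/16 = 100·8/16 = 50.

50.0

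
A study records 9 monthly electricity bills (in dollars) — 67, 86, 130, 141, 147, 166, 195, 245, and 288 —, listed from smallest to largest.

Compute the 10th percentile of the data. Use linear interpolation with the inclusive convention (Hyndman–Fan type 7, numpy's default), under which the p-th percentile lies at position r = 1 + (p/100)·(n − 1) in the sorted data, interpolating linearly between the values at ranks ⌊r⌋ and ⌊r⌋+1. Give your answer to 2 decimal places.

82.20

n = 9.
r = 1 + (10/100)·(9 − 1) = 1 + 0.8 = 1.8.
Rank 1 is 67 and rank 2 is 86.
Interpolate: 67 + 0.8·(86 − 67) = 67 + 0.8·19 = 82.2.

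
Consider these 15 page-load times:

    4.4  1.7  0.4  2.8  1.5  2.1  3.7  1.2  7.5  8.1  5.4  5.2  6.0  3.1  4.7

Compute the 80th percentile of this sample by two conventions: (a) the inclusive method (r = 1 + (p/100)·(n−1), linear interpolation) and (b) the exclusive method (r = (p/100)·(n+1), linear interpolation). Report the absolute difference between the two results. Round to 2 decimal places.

Sorted: 0.4, 1.2, 1.5, 1.7, 2.1, 2.8, 3.1, 3.7, 4.4, 4.7, 5.2, 5.4, 6.0, 7.5, 8.1.
n = 15.
(a) r = 12.2; between ranks 12 (5.4) and 13 (6.0): 5.52.
(b) r = 12.8; between ranks 12 (5.4) and 13 (6.0): 5.88.
|5.52 − 5.88| = 0.36.

0.36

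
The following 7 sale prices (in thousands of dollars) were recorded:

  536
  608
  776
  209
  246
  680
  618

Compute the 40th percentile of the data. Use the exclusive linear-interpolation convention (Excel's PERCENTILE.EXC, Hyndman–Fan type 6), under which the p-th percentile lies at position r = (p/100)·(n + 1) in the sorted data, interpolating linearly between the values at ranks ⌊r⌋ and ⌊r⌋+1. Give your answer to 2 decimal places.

Sorted: 209, 246, 536, 608, 618, 680, 776.
n = 7.
r = (40/100)·(7 + 1) = 3.2.
Rank 3 is 536 and rank 4 is 608.
Interpolate: 536 + 0.2·(608 − 536) = 536 + 0.2·72 = 550.4.

550.40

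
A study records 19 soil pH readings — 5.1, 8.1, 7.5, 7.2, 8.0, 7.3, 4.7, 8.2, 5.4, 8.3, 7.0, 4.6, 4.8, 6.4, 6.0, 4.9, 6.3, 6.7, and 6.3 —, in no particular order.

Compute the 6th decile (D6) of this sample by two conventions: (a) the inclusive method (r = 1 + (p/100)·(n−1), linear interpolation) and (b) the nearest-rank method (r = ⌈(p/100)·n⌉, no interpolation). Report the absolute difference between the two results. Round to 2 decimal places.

0.06

Sorted: 4.6, 4.7, 4.8, 4.9, 5.1, 5.4, 6.0, 6.3, 6.3, 6.4, 6.7, 7.0, 7.2, 7.3, 7.5, 8.0, 8.1, 8.2, 8.3.
n = 19.
(a) r = 11.8; between ranks 11 (6.7) and 12 (7.0): 6.94.
(b) the nearest-rank method: rank 12 → 7.
|6.94 − 7| = 0.06.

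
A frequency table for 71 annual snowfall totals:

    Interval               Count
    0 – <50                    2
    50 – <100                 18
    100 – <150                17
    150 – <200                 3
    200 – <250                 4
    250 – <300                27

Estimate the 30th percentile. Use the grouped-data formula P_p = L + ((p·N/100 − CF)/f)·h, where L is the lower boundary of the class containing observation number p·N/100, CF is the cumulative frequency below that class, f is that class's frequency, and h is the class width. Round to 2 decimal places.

103.82

N = 71; target position k = 30/100 · 71 = 21.3.
Cumulative frequencies: 2, 20, 37, 40, 44, 71.
Observation 21.3 falls in the class 100 – <150.
L = 100, CF = 20, f = 17, h = 50.
P30 = 100 + ((21.3 − 20)/17)·50 = 100 + 3.82353 = 103.824.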